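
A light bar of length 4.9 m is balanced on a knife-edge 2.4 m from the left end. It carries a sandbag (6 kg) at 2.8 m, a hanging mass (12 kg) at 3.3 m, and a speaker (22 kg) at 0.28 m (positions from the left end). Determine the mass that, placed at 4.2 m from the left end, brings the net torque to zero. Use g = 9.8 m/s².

m ≈ 18.6 kg

Sum moments about the knife-edge (at 2.4 m from the left end) (the support reaction has zero arm there).
Sandbag: 6 × 9.8 = 58.8 N down at 2.8 m → arm 0.4 m, τ = 58.8 × 0.4 = 23.52 N·m clockwise.
Hanging mass: 12 × 9.8 = 117.6 N down at 3.3 m → arm 0.9 m, τ = 117.6 × 0.9 = 105.8 N·m clockwise.
Speaker: 22 × 9.8 = 215.6 N down at 0.28 m → arm 2.12 m, τ = 215.6 × 2.12 = 457.1 N·m counterclockwise.
Net moment of known loads = 327.8 N·m counterclockwise.
An unknown mass m at 4.2 m has arm 1.8 m; its moment is m·g·1.8 clockwise.
Balancing moments: m × 9.8 × 1.8 = 327.8, giving m = 327.8 / (9.8 × 1.8) = 18.6 kg.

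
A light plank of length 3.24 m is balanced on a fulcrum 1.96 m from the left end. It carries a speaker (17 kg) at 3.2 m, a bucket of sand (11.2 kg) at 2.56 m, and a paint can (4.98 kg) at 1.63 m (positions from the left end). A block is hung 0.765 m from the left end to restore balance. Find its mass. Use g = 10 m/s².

m ≈ 21.9 kg

Take moments about the fulcrum (at 1.96 m from the left end).
Speaker: 17 × 10 = 170 N down at 3.2 m → arm 1.24 m, τ = 170 × 1.24 = 210.8 N·m clockwise.
Bucket of sand: 11.2 × 10 = 112 N down at 2.56 m → arm 0.6 m, τ = 112 × 0.6 = 67.2 N·m clockwise.
Paint can: 4.98 × 10 = 49.8 N down at 1.63 m → arm 0.33 m, τ = 49.8 × 0.33 = 16.43 N·m counterclockwise.
Net moment of known loads = 261.6 N·m clockwise.
An unknown mass m at 0.765 m has arm 1.195 m; its moment is m·g·1.195 counterclockwise.
Balancing moments: m × 10 × 1.195 = 261.6, giving m = 261.6 / (10 × 1.195) = 21.9 kg.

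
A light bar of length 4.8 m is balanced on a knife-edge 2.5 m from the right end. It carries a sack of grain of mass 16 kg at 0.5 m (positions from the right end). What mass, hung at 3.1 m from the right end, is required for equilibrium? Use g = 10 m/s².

m ≈ 53.3 kg

Sum moments about the knife-edge (at 2.5 m from the right end) (the support reaction has zero arm there).
Sack of grain: 16 × 10 = 160 N down at 0.5 m → arm 2 m, τ = 160 × 2 = 320 N·m clockwise.
Net moment of known loads = 320 N·m clockwise.
An unknown mass m at 3.1 m has arm 0.6 m; its moment is m·g·0.6 counterclockwise.
Setting net torque to zero: m × 10 × 0.6 = 320 → m = 320 / (10 × 0.6) = 53.3 kg.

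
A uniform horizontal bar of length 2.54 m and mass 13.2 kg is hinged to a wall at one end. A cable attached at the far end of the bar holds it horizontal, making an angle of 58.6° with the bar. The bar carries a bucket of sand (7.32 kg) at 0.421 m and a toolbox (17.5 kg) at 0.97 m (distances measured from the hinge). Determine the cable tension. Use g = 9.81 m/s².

About the hinge:
Beam weight: 13.2 × 9.81 = 129.5 N down at 1.27 m → arm 1.27 m, τ = 129.5 × 1.27 = 164.5 N·m clockwise.
Bucket of sand: 7.32 × 9.81 = 71.81 N down at 0.421 m → arm 0.421 m, τ = 71.81 × 0.421 = 30.23 N·m clockwise.
Toolbox: 17.5 × 9.81 = 171.7 N down at 0.97 m → arm 0.97 m, τ = 171.7 × 0.97 = 166.5 N·m clockwise.
Total clockwise load moment = 361.2 N·m.
The cable tension T acts at 2.54 m; only its component perpendicular to the bar, T sinθ, produces torque. sin 58.6° = 0.8536.
For rotational equilibrium, T × 2.54 × 0.8536 = 361.2, so T = 361.2 / 2.168 = 167 N.

T ≈ 167 N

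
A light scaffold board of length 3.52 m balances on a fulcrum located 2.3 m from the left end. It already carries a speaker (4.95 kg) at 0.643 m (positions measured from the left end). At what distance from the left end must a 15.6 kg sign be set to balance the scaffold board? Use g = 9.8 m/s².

x ≈ 2.83 m from the left end

About the fulcrum (at 2.3 m from the left end):
Speaker: 4.95 × 9.8 = 48.51 N down at 0.643 m → arm 1.657 m, τ = 48.51 × 1.657 = 80.38 N·m counterclockwise.
Net moment of existing loads = 80.38 N·m counterclockwise.
The sign weighs 15.6 × 9.8 = 152.9 N and must supply an equal clockwise moment, so its lever arm about the fulcrum is 80.38 / 152.9 = 0.526 m.
That puts it at 2.3 + 0.526 = 2.83 m from the left end.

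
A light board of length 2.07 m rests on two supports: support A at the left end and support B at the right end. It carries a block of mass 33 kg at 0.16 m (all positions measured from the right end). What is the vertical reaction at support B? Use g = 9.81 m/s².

About support A:
Block: 33 × 9.81 = 323.7 N down at 0.16 m → arm 1.91 m, τ = 323.7 × 1.91 = 618.3 N·m clockwise.
Net load moment about support A = 618.3 N·m clockwise.
Reaction R at support B is upward at 0 m, arm 2.07 m → moment R × 2.07 counterclockwise.
Balancing moments: R × 2.07 = 618.3, giving R = 299 N.

R_B ≈ 299 N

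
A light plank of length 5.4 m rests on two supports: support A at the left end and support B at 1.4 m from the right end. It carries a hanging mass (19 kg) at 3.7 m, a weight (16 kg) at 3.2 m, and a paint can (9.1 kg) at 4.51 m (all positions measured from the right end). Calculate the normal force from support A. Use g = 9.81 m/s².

R_A ≈ 247 N

Choose support B as the axis so its reaction then has zero moment arm.
Hanging mass: 19 × 9.81 = 186.4 N down at 3.7 m → arm 2.3 m, τ = 186.4 × 2.3 = 428.7 N·m counterclockwise.
Weight: 16 × 9.81 = 157 N down at 3.2 m → arm 1.8 m, τ = 157 × 1.8 = 282.6 N·m counterclockwise.
Paint can: 9.1 × 9.81 = 89.27 N down at 4.51 m → arm 3.11 m, τ = 89.27 × 3.11 = 277.6 N·m counterclockwise.
Net load moment about support B = 988.9 N·m counterclockwise.
Reaction R at support A is upward at 5.4 m, arm 4 m → moment R × 4 clockwise.
Setting net torque to zero: R × 4 = 988.9 → R = 247 N.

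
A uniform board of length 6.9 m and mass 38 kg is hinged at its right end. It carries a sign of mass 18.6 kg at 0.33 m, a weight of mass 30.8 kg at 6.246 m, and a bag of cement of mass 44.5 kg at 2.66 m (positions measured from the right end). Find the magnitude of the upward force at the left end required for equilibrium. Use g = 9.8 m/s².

F ≈ 636 N

Sum moments about the right end (the unknown pivot reaction has zero arm there).
Beam weight: 38 × 9.8 = 372.4 N down at 3.45 m → arm 3.45 m, τ = 372.4 × 3.45 = 1285 N·m counterclockwise.
Sign: 18.6 × 9.8 = 182.3 N down at 0.33 m → arm 0.33 m, τ = 182.3 × 0.33 = 60.16 N·m counterclockwise.
Weight: 30.8 × 9.8 = 301.8 N down at 6.246 m → arm 6.246 m, τ = 301.8 × 6.246 = 1885 N·m counterclockwise.
Bag of cement: 44.5 × 9.8 = 436.1 N down at 2.66 m → arm 2.66 m, τ = 436.1 × 2.66 = 1160 N·m counterclockwise.
Net moment of the loads = 4390 N·m counterclockwise.
The upward force F acts at the left end, arm 6.9 m, giving F × 6.9 clockwise.
For rotational equilibrium, F × 6.9 = 4390, so F = 4390 / 6.9 = 636 N.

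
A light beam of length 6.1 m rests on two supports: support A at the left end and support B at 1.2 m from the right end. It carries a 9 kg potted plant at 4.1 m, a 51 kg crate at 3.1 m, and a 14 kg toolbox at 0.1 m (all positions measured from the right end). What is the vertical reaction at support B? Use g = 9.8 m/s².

Take moments about support A.
Potted plant: 9 × 9.8 = 88.2 N down at 4.1 m → arm 2 m, τ = 88.2 × 2 = 176.4 N·m clockwise.
Crate: 51 × 9.8 = 499.8 N down at 3.1 m → arm 3 m, τ = 499.8 × 3 = 1499 N·m clockwise.
Toolbox: 14 × 9.8 = 137.2 N down at 0.1 m → arm 6 m, τ = 137.2 × 6 = 823.2 N·m clockwise.
Net load moment about support A = 2499 N·m clockwise.
Reaction R at support B is upward at 1.2 m, arm 4.9 m → moment R × 4.9 counterclockwise.
Στ = 0 ⇒ R × 4.9 = 2499 ⇒ R = 510 N.

R_B ≈ 510 N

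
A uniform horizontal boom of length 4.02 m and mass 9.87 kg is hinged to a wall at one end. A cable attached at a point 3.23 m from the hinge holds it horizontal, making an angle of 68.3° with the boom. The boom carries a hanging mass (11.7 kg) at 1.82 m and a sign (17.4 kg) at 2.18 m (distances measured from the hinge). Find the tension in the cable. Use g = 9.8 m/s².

T ≈ 258 N

Sum moments about the hinge (the unknown hinge reaction has zero arm there).
Beam weight: 9.87 × 9.8 = 96.73 N down at 2.01 m → arm 2.01 m, τ = 96.73 × 2.01 = 194.4 N·m clockwise.
Hanging mass: 11.7 × 9.8 = 114.7 N down at 1.82 m → arm 1.82 m, τ = 114.7 × 1.82 = 208.8 N·m clockwise.
Sign: 17.4 × 9.8 = 170.5 N down at 2.18 m → arm 2.18 m, τ = 170.5 × 2.18 = 371.7 N·m clockwise.
Total clockwise load moment = 774.9 N·m.
The cable tension T acts at 3.23 m; only its component perpendicular to the boom, T sinθ, produces torque. sin 68.3° = 0.9291.
Setting net torque to zero: T × 3.23 × 0.9291 = 774.9 → T = 774.9 / 3.001 = 258 N.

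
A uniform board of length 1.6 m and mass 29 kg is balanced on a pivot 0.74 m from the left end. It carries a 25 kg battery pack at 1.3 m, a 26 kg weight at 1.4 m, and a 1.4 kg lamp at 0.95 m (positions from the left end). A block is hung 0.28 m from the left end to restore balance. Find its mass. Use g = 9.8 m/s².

m ≈ 72.2 kg

Take moments about the pivot (at 0.74 m from the left end).
Beam weight: 29 × 9.8 = 284.2 N down at 0.8 m → arm 0.06 m, τ = 284.2 × 0.06 = 17.05 N·m clockwise.
Battery pack: 25 × 9.8 = 245 N down at 1.3 m → arm 0.56 m, τ = 245 × 0.56 = 137.2 N·m clockwise.
Weight: 26 × 9.8 = 254.8 N down at 1.4 m → arm 0.66 m, τ = 254.8 × 0.66 = 168.2 N·m clockwise.
Lamp: 1.4 × 9.8 = 13.72 N down at 0.95 m → arm 0.21 m, τ = 13.72 × 0.21 = 2.881 N·m clockwise.
Net moment of known loads = 325.3 N·m clockwise.
An unknown mass m at 0.28 m has arm 0.46 m; its moment is m·g·0.46 counterclockwise.
For rotational equilibrium, m × 9.8 × 0.46 = 325.3, so m = 325.3 / (9.8 × 0.46) = 72.2 kg.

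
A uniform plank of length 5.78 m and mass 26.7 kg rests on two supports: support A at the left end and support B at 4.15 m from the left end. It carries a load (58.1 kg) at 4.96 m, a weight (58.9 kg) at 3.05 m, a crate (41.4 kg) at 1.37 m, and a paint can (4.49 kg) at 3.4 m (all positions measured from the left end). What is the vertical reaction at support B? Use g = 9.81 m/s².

About support A:
Beam weight: 26.7 × 9.81 = 261.9 N down at 2.89 m → arm 2.89 m, τ = 261.9 × 2.89 = 756.9 N·m clockwise.
Load: 58.1 × 9.81 = 570 N down at 4.96 m → arm 4.96 m, τ = 570 × 4.96 = 2827 N·m clockwise.
Weight: 58.9 × 9.81 = 577.8 N down at 3.05 m → arm 3.05 m, τ = 577.8 × 3.05 = 1762 N·m clockwise.
Crate: 41.4 × 9.81 = 406.1 N down at 1.37 m → arm 1.37 m, τ = 406.1 × 1.37 = 556.4 N·m clockwise.
Paint can: 4.49 × 9.81 = 44.05 N down at 3.4 m → arm 3.4 m, τ = 44.05 × 3.4 = 149.8 N·m clockwise.
Net load moment about support A = 6052 N·m clockwise.
Reaction R at support B is upward at 4.15 m, arm 4.15 m → moment R × 4.15 counterclockwise.
For rotational equilibrium, R × 4.15 = 6052, so R = 1460 N.

R_B ≈ 1460 N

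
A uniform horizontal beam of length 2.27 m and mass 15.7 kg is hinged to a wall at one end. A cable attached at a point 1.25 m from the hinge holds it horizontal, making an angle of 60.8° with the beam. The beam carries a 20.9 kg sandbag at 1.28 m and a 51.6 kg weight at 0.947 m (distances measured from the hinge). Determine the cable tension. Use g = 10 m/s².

Taking torques about the hinge:
Beam weight: 15.7 × 10 = 157 N down at 1.135 m → arm 1.135 m, τ = 157 × 1.135 = 178.2 N·m clockwise.
Sandbag: 20.9 × 10 = 209 N down at 1.28 m → arm 1.28 m, τ = 209 × 1.28 = 267.5 N·m clockwise.
Weight: 51.6 × 10 = 516 N down at 0.947 m → arm 0.947 m, τ = 516 × 0.947 = 488.7 N·m clockwise.
Total clockwise load moment = 934.4 N·m.
The cable tension T acts at 1.25 m; only its component perpendicular to the beam, T sinθ, produces torque. sin 60.8° = 0.8729.
Στ = 0 ⇒ T × 1.25 × 0.8729 = 934.4 ⇒ T = 934.4 / 1.091 = 856 N.

T ≈ 856 N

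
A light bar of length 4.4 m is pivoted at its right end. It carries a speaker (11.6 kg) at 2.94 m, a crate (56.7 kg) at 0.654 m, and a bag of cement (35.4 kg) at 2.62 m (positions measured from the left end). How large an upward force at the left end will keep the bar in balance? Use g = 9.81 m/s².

F ≈ 652 N

About the right end:
Speaker: 11.6 × 9.81 = 113.8 N down at 2.94 m → arm 1.46 m, τ = 113.8 × 1.46 = 166.1 N·m counterclockwise.
Crate: 56.7 × 9.81 = 556.2 N down at 0.654 m → arm 3.746 m, τ = 556.2 × 3.746 = 2084 N·m counterclockwise.
Bag of cement: 35.4 × 9.81 = 347.3 N down at 2.62 m → arm 1.78 m, τ = 347.3 × 1.78 = 618.2 N·m counterclockwise.
Net moment of the loads = 2868 N·m counterclockwise.
The upward force F acts at the left end, arm 4.4 m, giving F × 4.4 clockwise.
Setting net torque to zero: F × 4.4 = 2868 → F = 2868 / 4.4 = 652 N.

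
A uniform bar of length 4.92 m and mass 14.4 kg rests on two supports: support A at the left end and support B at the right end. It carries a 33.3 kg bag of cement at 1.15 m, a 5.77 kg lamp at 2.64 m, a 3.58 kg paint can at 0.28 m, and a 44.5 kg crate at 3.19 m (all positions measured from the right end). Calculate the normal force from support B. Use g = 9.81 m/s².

R_B ≈ 534 N

Taking torques about support A:
Beam weight: 14.4 × 9.81 = 141.3 N down at 2.46 m → arm 2.46 m, τ = 141.3 × 2.46 = 347.6 N·m clockwise.
Bag of cement: 33.3 × 9.81 = 326.7 N down at 1.15 m → arm 3.77 m, τ = 326.7 × 3.77 = 1232 N·m clockwise.
Lamp: 5.77 × 9.81 = 56.6 N down at 2.64 m → arm 2.28 m, τ = 56.6 × 2.28 = 129 N·m clockwise.
Paint can: 3.58 × 9.81 = 35.12 N down at 0.28 m → arm 4.64 m, τ = 35.12 × 4.64 = 163 N·m clockwise.
Crate: 44.5 × 9.81 = 436.5 N down at 3.19 m → arm 1.73 m, τ = 436.5 × 1.73 = 755.1 N·m clockwise.
Net load moment about support A = 2627 N·m clockwise.
Reaction R at support B is upward at 0 m, arm 4.92 m → moment R × 4.92 counterclockwise.
Balancing moments: R × 4.92 = 2627, giving R = 534 N.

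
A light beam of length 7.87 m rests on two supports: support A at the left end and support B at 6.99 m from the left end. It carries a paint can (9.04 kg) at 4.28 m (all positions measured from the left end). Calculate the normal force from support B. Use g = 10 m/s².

Take moments about support A.
Paint can: 9.04 × 10 = 90.4 N down at 4.28 m → arm 4.28 m, τ = 90.4 × 4.28 = 386.9 N·m clockwise.
Net load moment about support A = 386.9 N·m clockwise.
Reaction R at support B is upward at 6.99 m, arm 6.99 m → moment R × 6.99 counterclockwise.
Setting net torque to zero: R × 6.99 = 386.9 → R = 55.4 N.

R_B ≈ 55.4 N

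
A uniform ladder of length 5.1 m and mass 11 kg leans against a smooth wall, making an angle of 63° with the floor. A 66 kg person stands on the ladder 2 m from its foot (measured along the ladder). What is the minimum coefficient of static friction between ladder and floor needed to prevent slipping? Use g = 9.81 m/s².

μ_min ≈ 0.208

Taking torques about the foot of the ladder:
Ladder weight 11×9.81 = 107.9 N acts at 2.55 m along the ladder; its horizontal arm is 2.55·cos63° = 1.158 m → τ = 124.9 N·m clockwise.
Person: 66×9.81 = 647.5 N at 2 m → arm 0.908 m → τ = 587.9 N·m clockwise.
Wall normal N acts horizontally at the top; its moment arm is the height L sinθ = 5.1·sin63° = 4.544 m, counterclockwise.
Στ = 0 ⇒ N × 4.544 = 712.8 ⇒ N = 156.9 N.
ΣFx = 0 ⇒ f = N_wall = 156.9 N. ΣFy = 0 ⇒ N_floor = 755.4 N.
μ_min = f / N_floor = 156.9 / 755.4 = 0.208.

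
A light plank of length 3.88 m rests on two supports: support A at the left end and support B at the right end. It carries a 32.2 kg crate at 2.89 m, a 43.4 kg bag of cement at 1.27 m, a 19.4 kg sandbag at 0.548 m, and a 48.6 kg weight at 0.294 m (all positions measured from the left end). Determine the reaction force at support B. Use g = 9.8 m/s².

R_B ≈ 437 N

Taking torques about support A:
Crate: 32.2 × 9.8 = 315.6 N down at 2.89 m → arm 2.89 m, τ = 315.6 × 2.89 = 912.1 N·m clockwise.
Bag of cement: 43.4 × 9.8 = 425.3 N down at 1.27 m → arm 1.27 m, τ = 425.3 × 1.27 = 540.1 N·m clockwise.
Sandbag: 19.4 × 9.8 = 190.1 N down at 0.548 m → arm 0.548 m, τ = 190.1 × 0.548 = 104.2 N·m clockwise.
Weight: 48.6 × 9.8 = 476.3 N down at 0.294 m → arm 0.294 m, τ = 476.3 × 0.294 = 140 N·m clockwise.
Net load moment about support A = 1696 N·m clockwise.
Reaction R at support B is upward at 3.88 m, arm 3.88 m → moment R × 3.88 counterclockwise.
Στ = 0 ⇒ R × 3.88 = 1696 ⇒ R = 437 N.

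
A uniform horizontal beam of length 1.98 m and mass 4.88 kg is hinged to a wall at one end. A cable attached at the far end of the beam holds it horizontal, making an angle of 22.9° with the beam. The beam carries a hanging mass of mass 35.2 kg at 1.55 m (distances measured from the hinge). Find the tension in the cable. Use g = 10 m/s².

Taking torques about the hinge:
Beam weight: 4.88 × 10 = 48.8 N down at 0.99 m → arm 0.99 m, τ = 48.8 × 0.99 = 48.31 N·m clockwise.
Hanging mass: 35.2 × 10 = 352 N down at 1.55 m → arm 1.55 m, τ = 352 × 1.55 = 545.6 N·m clockwise.
Total clockwise load moment = 593.9 N·m.
The cable tension T acts at 1.98 m; only its component perpendicular to the beam, T sinθ, produces torque. sin 22.9° = 0.3891.
Balancing moments: T × 1.98 × 0.3891 = 593.9, giving T = 593.9 / 0.7704 = 771 N.

T ≈ 771 N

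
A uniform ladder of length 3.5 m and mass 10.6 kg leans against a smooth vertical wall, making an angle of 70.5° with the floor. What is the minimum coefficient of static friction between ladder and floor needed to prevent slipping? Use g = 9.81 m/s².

μ_min ≈ 0.177

Choose the foot of the ladder as the axis so the floor normal and friction both act there and drop out.
Ladder weight 10.6×9.81 = 104 N acts at 1.75 m along the ladder; its horizontal arm is 1.75·cos70.5° = 0.5842 m → τ = 60.76 N·m clockwise.
Wall normal N acts horizontally at the top; its moment arm is the height L sinθ = 3.5·sin70.5° = 3.299 m, counterclockwise.
Setting net torque to zero: N × 3.299 = 60.76 → N = 18.42 N.
ΣFx = 0 ⇒ f = N_wall = 18.42 N. ΣFy = 0 ⇒ N_floor = 104 N.
μ_min = f / N_floor = 18.42 / 104 = 0.177.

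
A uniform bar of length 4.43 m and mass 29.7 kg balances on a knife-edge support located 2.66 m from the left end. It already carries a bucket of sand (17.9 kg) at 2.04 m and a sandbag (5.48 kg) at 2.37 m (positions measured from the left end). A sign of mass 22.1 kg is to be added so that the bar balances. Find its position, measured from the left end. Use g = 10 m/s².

Take moments about the knife-edge support (at 2.66 m from the left end).
Beam weight: 29.7 × 10 = 297 N down at 2.215 m → arm 0.445 m, τ = 297 × 0.445 = 132.2 N·m counterclockwise.
Bucket of sand: 17.9 × 10 = 179 N down at 2.04 m → arm 0.62 m, τ = 179 × 0.62 = 111 N·m counterclockwise.
Sandbag: 5.48 × 10 = 54.8 N down at 2.37 m → arm 0.29 m, τ = 54.8 × 0.29 = 15.89 N·m counterclockwise.
Net moment of existing loads = 259.1 N·m counterclockwise.
The sign weighs 22.1 × 10 = 221 N and must supply an equal clockwise moment, so its lever arm about the knife-edge support is 259.1 / 221 = 1.17 m.
That puts it at 2.66 + 1.17 = 3.83 m from the left end.

x ≈ 3.83 m from the left end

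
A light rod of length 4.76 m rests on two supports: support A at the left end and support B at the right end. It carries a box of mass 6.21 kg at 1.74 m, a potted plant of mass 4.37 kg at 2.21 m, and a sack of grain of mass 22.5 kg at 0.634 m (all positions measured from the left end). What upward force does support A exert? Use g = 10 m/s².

Sum moments about support B (its reaction then has zero moment arm).
Box: 6.21 × 10 = 62.1 N down at 1.74 m → arm 3.02 m, τ = 62.1 × 3.02 = 187.5 N·m counterclockwise.
Potted plant: 4.37 × 10 = 43.7 N down at 2.21 m → arm 2.55 m, τ = 43.7 × 2.55 = 111.4 N·m counterclockwise.
Sack of grain: 22.5 × 10 = 225 N down at 0.634 m → arm 4.126 m, τ = 225 × 4.126 = 928.4 N·m counterclockwise.
Net load moment about support B = 1227 N·m counterclockwise.
Reaction R at support A is upward at 0 m, arm 4.76 m → moment R × 4.76 clockwise.
Balancing moments: R × 4.76 = 1227, giving R = 258 N.

R_A ≈ 258 N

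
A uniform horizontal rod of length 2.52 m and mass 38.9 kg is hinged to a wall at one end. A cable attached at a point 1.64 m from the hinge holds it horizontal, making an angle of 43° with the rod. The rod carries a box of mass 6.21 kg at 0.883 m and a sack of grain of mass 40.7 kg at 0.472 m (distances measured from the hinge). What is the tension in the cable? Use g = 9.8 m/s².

About the hinge:
Beam weight: 38.9 × 9.8 = 381.2 N down at 1.26 m → arm 1.26 m, τ = 381.2 × 1.26 = 480.3 N·m clockwise.
Box: 6.21 × 9.8 = 60.86 N down at 0.883 m → arm 0.883 m, τ = 60.86 × 0.883 = 53.74 N·m clockwise.
Sack of grain: 40.7 × 9.8 = 398.9 N down at 0.472 m → arm 0.472 m, τ = 398.9 × 0.472 = 188.3 N·m clockwise.
Total clockwise load moment = 722.3 N·m.
The cable tension T acts at 1.64 m; only its component perpendicular to the rod, T sinθ, produces torque. sin 43° = 0.682.
Balancing moments: T × 1.64 × 0.682 = 722.3, giving T = 722.3 / 1.118 = 646 N.

T ≈ 646 N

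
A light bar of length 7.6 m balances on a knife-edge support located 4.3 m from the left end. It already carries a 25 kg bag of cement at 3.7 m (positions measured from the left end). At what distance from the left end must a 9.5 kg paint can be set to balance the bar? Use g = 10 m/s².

x ≈ 5.88 m from the left end

Choose the knife-edge support (at 4.3 m from the left end) as the axis so the support reaction has zero arm there.
Bag of cement: 25 × 10 = 250 N down at 3.7 m → arm 0.6 m, τ = 250 × 0.6 = 150 N·m counterclockwise.
Net moment of existing loads = 150 N·m counterclockwise.
The paint can weighs 9.5 × 10 = 95 N and must supply an equal clockwise moment, so its lever arm about the knife-edge support is 150 / 95 = 1.58 m.
That puts it at 4.3 + 1.58 = 5.88 m from the left end.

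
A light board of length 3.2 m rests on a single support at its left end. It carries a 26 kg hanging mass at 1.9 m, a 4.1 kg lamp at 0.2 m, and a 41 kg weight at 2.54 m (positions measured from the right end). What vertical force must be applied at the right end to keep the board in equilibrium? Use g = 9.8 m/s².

Take moments about the left end.
Hanging mass: 26 × 9.8 = 254.8 N down at 1.9 m → arm 1.3 m, τ = 254.8 × 1.3 = 331.2 N·m clockwise.
Lamp: 4.1 × 9.8 = 40.18 N down at 0.2 m → arm 3 m, τ = 40.18 × 3 = 120.5 N·m clockwise.
Weight: 41 × 9.8 = 401.8 N down at 2.54 m → arm 0.66 m, τ = 401.8 × 0.66 = 265.2 N·m clockwise.
Net moment of the loads = 716.9 N·m clockwise.
The upward force F acts at the right end, arm 3.2 m, giving F × 3.2 counterclockwise.
For rotational equilibrium, F × 3.2 = 716.9, so F = 716.9 / 3.2 = 224 N.

F ≈ 224 N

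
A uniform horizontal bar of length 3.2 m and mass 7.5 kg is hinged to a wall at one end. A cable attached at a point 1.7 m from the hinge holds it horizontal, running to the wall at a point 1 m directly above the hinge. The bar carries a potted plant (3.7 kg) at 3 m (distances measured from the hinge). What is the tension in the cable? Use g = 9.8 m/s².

T ≈ 263 N

Take moments about the hinge.
Beam weight: 7.5 × 9.8 = 73.5 N down at 1.6 m → arm 1.6 m, τ = 73.5 × 1.6 = 117.6 N·m clockwise.
Potted plant: 3.7 × 9.8 = 36.26 N down at 3 m → arm 3 m, τ = 36.26 × 3 = 108.8 N·m clockwise.
Total clockwise load moment = 226.4 N·m.
The cable tension T acts at 1.7 m; only its component perpendicular to the bar, T sinθ, produces torque. sinθ = h/√(h²+d²) = 1/√(1²+1.7²) = 0.507.
For rotational equilibrium, T × 1.7 × 0.507 = 226.4, so T = 226.4 / 0.8619 = 263 N.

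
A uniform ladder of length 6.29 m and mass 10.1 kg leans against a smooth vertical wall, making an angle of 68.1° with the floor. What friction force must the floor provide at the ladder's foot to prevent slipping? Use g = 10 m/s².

f ≈ 20.3 N

Choose the foot of the ladder as the axis so the floor normal and friction both act there and drop out.
Ladder weight 10.1×10 = 101 N acts at 3.145 m along the ladder; its horizontal arm is 3.145·cos68.1° = 1.173 m → τ = 118.5 N·m clockwise.
Wall normal N acts horizontally at the top; its moment arm is the height L sinθ = 6.29·sin68.1° = 5.836 m, counterclockwise.
Balancing moments: N × 5.836 = 118.5, giving N = 20.3 N.
ΣFx = 0: friction at the foot balances the wall's push, so f = N_wall = 20.3 N.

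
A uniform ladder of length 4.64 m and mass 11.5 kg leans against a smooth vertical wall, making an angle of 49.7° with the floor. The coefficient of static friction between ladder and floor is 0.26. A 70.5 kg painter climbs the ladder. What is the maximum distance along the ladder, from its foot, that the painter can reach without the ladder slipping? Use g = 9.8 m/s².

d ≈ 1.28 m

Sum moments about the foot of the ladder (the floor normal and friction both act there and drop out).
Ladder weight 11.5×9.8 = 112.7 N acts at 2.32 m along the ladder; its horizontal arm is 2.32·cos49.7° = 1.501 m → τ = 169.2 N·m clockwise.
Painter weight 70.5×9.8 = 690.9 N at distance d → arm d·cos49.7° → τ = 690.9·d·0.6468 clockwise.
Wall normal N at the top has arm L sinθ = 3.539 m counterclockwise, so Στ = 0 gives N·3.539 = 169.2 + 446.9·d.
ΣFy = 0 ⇒ N_floor = 803.6 N, so the maximum friction is μ_s·N_floor = 0.26×803.6 = 208.9 N. ΣFx = 0 ⇒ N_wall = f, so at the slipping point N = 208.9 N.
Substituting: 208.9×3.539 = 169.2 + 446.9·d ⇒ d = (739.3 − 169.2) / 446.9 = 1.28 m.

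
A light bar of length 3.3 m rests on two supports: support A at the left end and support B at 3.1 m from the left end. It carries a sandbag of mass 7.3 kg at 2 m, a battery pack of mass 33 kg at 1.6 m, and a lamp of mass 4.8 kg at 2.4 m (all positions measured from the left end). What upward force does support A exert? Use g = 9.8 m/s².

Taking torques about support B:
Sandbag: 7.3 × 9.8 = 71.54 N down at 2 m → arm 1.1 m, τ = 71.54 × 1.1 = 78.69 N·m counterclockwise.
Battery pack: 33 × 9.8 = 323.4 N down at 1.6 m → arm 1.5 m, τ = 323.4 × 1.5 = 485.1 N·m counterclockwise.
Lamp: 4.8 × 9.8 = 47.04 N down at 2.4 m → arm 0.7 m, τ = 47.04 × 0.7 = 32.93 N·m counterclockwise.
Net load moment about support B = 596.7 N·m counterclockwise.
Reaction R at support A is upward at 0 m, arm 3.1 m → moment R × 3.1 clockwise.
For rotational equilibrium, R × 3.1 = 596.7, so R = 192 N.

R_A ≈ 192 N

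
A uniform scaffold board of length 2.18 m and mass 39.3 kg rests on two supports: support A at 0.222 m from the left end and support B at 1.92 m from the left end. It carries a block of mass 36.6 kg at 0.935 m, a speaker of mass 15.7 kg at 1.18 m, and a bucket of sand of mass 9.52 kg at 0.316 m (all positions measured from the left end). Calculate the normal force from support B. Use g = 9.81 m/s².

R_B ≈ 440 N

About support A:
Beam weight: 39.3 × 9.81 = 385.5 N down at 1.09 m → arm 0.868 m, τ = 385.5 × 0.868 = 334.6 N·m clockwise.
Block: 36.6 × 9.81 = 359 N down at 0.935 m → arm 0.713 m, τ = 359 × 0.713 = 256 N·m clockwise.
Speaker: 15.7 × 9.81 = 154 N down at 1.18 m → arm 0.958 m, τ = 154 × 0.958 = 147.5 N·m clockwise.
Bucket of sand: 9.52 × 9.81 = 93.39 N down at 0.316 m → arm 0.094 m, τ = 93.39 × 0.094 = 8.779 N·m clockwise.
Net load moment about support A = 746.9 N·m clockwise.
Reaction R at support B is upward at 1.92 m, arm 1.698 m → moment R × 1.698 counterclockwise.
For rotational equilibrium, R × 1.698 = 746.9, so R = 440 N.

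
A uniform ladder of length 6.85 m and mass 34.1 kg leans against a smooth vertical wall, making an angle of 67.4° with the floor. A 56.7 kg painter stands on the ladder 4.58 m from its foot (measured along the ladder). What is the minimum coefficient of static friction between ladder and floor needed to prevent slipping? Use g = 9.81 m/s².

About the foot of the ladder:
Ladder weight 34.1×9.81 = 334.5 N acts at 3.425 m along the ladder; its horizontal arm is 3.425·cos67.4° = 1.316 m → τ = 440.2 N·m clockwise.
Painter: 56.7×9.81 = 556.2 N at 4.58 m → arm 1.76 m → τ = 978.9 N·m clockwise.
Wall normal N acts horizontally at the top; its moment arm is the height L sinθ = 6.85·sin67.4° = 6.324 m, counterclockwise.
Στ = 0 ⇒ N × 6.324 = 1419 ⇒ N = 224.4 N.
ΣFx = 0 ⇒ f = N_wall = 224.4 N. ΣFy = 0 ⇒ N_floor = 890.7 N.
μ_min = f / N_floor = 224.4 / 890.7 = 0.252.

μ_min ≈ 0.252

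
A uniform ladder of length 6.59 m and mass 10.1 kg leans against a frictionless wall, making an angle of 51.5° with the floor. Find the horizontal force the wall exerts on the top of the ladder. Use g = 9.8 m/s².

Take moments about the foot of the ladder.
Ladder weight 10.1×9.8 = 98.98 N acts at 3.295 m along the ladder; its horizontal arm is 3.295·cos51.5° = 2.051 m → τ = 203 N·m clockwise.
Wall normal N acts horizontally at the top; its moment arm is the height L sinθ = 6.59·sin51.5° = 5.157 m, counterclockwise.
Setting net torque to zero: N × 5.157 = 203 → N = 39.4 N.

N_wall ≈ 39.4 N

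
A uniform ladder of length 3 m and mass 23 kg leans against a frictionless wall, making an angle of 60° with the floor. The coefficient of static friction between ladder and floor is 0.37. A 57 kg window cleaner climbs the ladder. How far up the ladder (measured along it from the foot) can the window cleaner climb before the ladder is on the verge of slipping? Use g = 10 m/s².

About the foot of the ladder:
Ladder weight 23×10 = 230 N acts at 1.5 m along the ladder; its horizontal arm is 1.5·cos60° = 0.75 m → τ = 172.5 N·m clockwise.
Window cleaner weight 57×10 = 570 N at distance d → arm d·cos60° → τ = 570·d·0.5 clockwise.
Wall normal N at the top has arm L sinθ = 2.598 m counterclockwise, so Στ = 0 gives N·2.598 = 172.5 + 285·d.
ΣFy = 0 ⇒ N_floor = 800 N, so the maximum friction is μ_s·N_floor = 0.37×800 = 296 N. ΣFx = 0 ⇒ N_wall = f, so at the slipping point N = 296 N.
Substituting: 296×2.598 = 172.5 + 285·d ⇒ d = (769 − 172.5) / 285 = 2.09 m.

d ≈ 2.09 m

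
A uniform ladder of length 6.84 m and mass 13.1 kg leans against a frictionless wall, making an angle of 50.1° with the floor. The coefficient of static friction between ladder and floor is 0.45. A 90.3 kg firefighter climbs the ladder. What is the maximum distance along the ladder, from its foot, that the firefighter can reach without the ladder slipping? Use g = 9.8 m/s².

d ≈ 3.72 m

Sum moments about the foot of the ladder (the floor normal and friction both act there and drop out).
Ladder weight 13.1×9.8 = 128.4 N acts at 3.42 m along the ladder; its horizontal arm is 3.42·cos50.1° = 2.194 m → τ = 281.7 N·m clockwise.
Firefighter weight 90.3×9.8 = 884.9 N at distance d → arm d·cos50.1° → τ = 884.9·d·0.6414 clockwise.
Wall normal N at the top has arm L sinθ = 5.247 m counterclockwise, so Στ = 0 gives N·5.247 = 281.7 + 567.6·d.
ΣFy = 0 ⇒ N_floor = 1013 N, so the maximum friction is μ_s·N_floor = 0.45×1013 = 455.9 N. ΣFx = 0 ⇒ N_wall = f, so at the slipping point N = 455.9 N.
Substituting: 455.9×5.247 = 281.7 + 567.6·d ⇒ d = (2392 − 281.7) / 567.6 = 3.72 m.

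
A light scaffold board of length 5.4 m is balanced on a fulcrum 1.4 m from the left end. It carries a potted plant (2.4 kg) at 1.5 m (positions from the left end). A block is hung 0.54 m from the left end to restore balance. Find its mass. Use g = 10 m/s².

m ≈ 0.279 kg

About the fulcrum (at 1.4 m from the left end):
Potted plant: 2.4 × 10 = 24 N down at 1.5 m → arm 0.1 m, τ = 24 × 0.1 = 2.4 N·m clockwise.
Net moment of known loads = 2.4 N·m clockwise.
An unknown mass m at 0.54 m has arm 0.86 m; its moment is m·g·0.86 counterclockwise.
Balancing moments: m × 10 × 0.86 = 2.4, giving m = 2.4 / (10 × 0.86) = 0.279 kg.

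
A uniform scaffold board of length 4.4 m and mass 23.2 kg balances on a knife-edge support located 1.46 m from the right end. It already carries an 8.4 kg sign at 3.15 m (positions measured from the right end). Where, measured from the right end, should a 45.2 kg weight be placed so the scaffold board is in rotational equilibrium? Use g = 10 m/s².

x ≈ 0.766 m from the right end

Sum moments about the knife-edge support (at 1.46 m from the right end) (the support reaction has zero arm there).
Beam weight: 23.2 × 10 = 232 N down at 2.2 m → arm 0.74 m, τ = 232 × 0.74 = 171.7 N·m counterclockwise.
Sign: 8.4 × 10 = 84 N down at 3.15 m → arm 1.69 m, τ = 84 × 1.69 = 142 N·m counterclockwise.
Net moment of existing loads = 313.7 N·m counterclockwise.
The weight weighs 45.2 × 10 = 452 N and must supply an equal clockwise moment, so its lever arm about the knife-edge support is 313.7 / 452 = 0.694 m.
That puts it at 1.46 − 0.694 = 0.766 m from the right end.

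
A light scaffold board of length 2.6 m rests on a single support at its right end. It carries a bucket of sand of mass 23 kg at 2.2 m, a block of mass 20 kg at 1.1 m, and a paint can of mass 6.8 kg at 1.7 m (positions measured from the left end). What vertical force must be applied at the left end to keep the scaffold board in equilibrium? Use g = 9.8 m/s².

F ≈ 171 N

Take moments about the right end.
Bucket of sand: 23 × 9.8 = 225.4 N down at 2.2 m → arm 0.4 m, τ = 225.4 × 0.4 = 90.16 N·m counterclockwise.
Block: 20 × 9.8 = 196 N down at 1.1 m → arm 1.5 m, τ = 196 × 1.5 = 294 N·m counterclockwise.
Paint can: 6.8 × 9.8 = 66.64 N down at 1.7 m → arm 0.9 m, τ = 66.64 × 0.9 = 59.98 N·m counterclockwise.
Net moment of the loads = 444.1 N·m counterclockwise.
The upward force F acts at the left end, arm 2.6 m, giving F × 2.6 clockwise.
Στ = 0 ⇒ F × 2.6 = 444.1 ⇒ F = 444.1 / 2.6 = 171 N.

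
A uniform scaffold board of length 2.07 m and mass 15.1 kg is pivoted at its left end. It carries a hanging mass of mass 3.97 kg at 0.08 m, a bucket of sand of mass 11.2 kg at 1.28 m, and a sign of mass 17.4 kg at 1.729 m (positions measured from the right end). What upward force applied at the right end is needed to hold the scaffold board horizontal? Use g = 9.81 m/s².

F ≈ 182 N

About the left end:
Beam weight: 15.1 × 9.81 = 148.1 N down at 1.035 m → arm 1.035 m, τ = 148.1 × 1.035 = 153.3 N·m clockwise.
Hanging mass: 3.97 × 9.81 = 38.95 N down at 0.08 m → arm 1.99 m, τ = 38.95 × 1.99 = 77.51 N·m clockwise.
Bucket of sand: 11.2 × 9.81 = 109.9 N down at 1.28 m → arm 0.79 m, τ = 109.9 × 0.79 = 86.82 N·m clockwise.
Sign: 17.4 × 9.81 = 170.7 N down at 1.729 m → arm 0.341 m, τ = 170.7 × 0.341 = 58.21 N·m clockwise.
Net moment of the loads = 375.8 N·m clockwise.
The upward force F acts at the right end, arm 2.07 m, giving F × 2.07 counterclockwise.
Setting net torque to zero: F × 2.07 = 375.8 → F = 375.8 / 2.07 = 182 N.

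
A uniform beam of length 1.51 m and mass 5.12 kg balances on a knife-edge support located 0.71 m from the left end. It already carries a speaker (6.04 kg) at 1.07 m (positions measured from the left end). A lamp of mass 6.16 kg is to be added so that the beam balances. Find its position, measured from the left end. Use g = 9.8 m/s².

About the knife-edge support (at 0.71 m from the left end):
Beam weight: 5.12 × 9.8 = 50.18 N down at 0.755 m → arm 0.045 m, τ = 50.18 × 0.045 = 2.258 N·m clockwise.
Speaker: 6.04 × 9.8 = 59.19 N down at 1.07 m → arm 0.36 m, τ = 59.19 × 0.36 = 21.31 N·m clockwise.
Net moment of existing loads = 23.57 N·m clockwise.
The lamp weighs 6.16 × 9.8 = 60.37 N and must supply an equal counterclockwise moment, so its lever arm about the knife-edge support is 23.57 / 60.37 = 0.39 m.
That puts it at 0.71 − 0.39 = 0.32 m from the left end.

x ≈ 0.32 m from the left end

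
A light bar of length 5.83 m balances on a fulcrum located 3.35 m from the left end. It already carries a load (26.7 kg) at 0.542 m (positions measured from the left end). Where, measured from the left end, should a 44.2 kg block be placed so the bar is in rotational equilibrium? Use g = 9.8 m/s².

x ≈ 5.05 m from the left end

About the fulcrum (at 3.35 m from the left end):
Load: 26.7 × 9.8 = 261.7 N down at 0.542 m → arm 2.808 m, τ = 261.7 × 2.808 = 734.9 N·m counterclockwise.
Net moment of existing loads = 734.9 N·m counterclockwise.
The block weighs 44.2 × 9.8 = 433.2 N and must supply an equal clockwise moment, so its lever arm about the fulcrum is 734.9 / 433.2 = 1.7 m.
That puts it at 3.35 + 1.7 = 5.05 m from the left end.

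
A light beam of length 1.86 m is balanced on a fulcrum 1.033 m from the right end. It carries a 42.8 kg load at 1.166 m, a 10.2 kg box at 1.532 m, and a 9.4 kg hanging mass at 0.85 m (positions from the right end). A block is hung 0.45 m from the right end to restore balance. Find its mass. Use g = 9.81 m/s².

Taking torques about the fulcrum (at 1.033 m from the right end):
Load: 42.8 × 9.81 = 419.9 N down at 1.166 m → arm 0.133 m, τ = 419.9 × 0.133 = 55.85 N·m counterclockwise.
Box: 10.2 × 9.81 = 100.1 N down at 1.532 m → arm 0.499 m, τ = 100.1 × 0.499 = 49.95 N·m counterclockwise.
Hanging mass: 9.4 × 9.81 = 92.21 N down at 0.85 m → arm 0.183 m, τ = 92.21 × 0.183 = 16.87 N·m clockwise.
Net moment of known loads = 88.93 N·m counterclockwise.
An unknown mass m at 0.45 m has arm 0.583 m; its moment is m·g·0.583 clockwise.
Setting net torque to zero: m × 9.81 × 0.583 = 88.93 → m = 88.93 / (9.81 × 0.583) = 15.5 kg.

m ≈ 15.5 kg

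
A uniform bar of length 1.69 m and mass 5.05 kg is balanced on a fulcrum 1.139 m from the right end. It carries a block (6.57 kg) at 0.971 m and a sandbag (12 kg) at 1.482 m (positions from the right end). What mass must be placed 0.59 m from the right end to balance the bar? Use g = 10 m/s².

Sum moments about the fulcrum (at 1.139 m from the right end) (the support reaction has zero arm there).
Beam weight: 5.05 × 10 = 50.5 N down at 0.845 m → arm 0.294 m, τ = 50.5 × 0.294 = 14.85 N·m clockwise.
Block: 6.57 × 10 = 65.7 N down at 0.971 m → arm 0.168 m, τ = 65.7 × 0.168 = 11.04 N·m clockwise.
Sandbag: 12 × 10 = 120 N down at 1.482 m → arm 0.343 m, τ = 120 × 0.343 = 41.16 N·m counterclockwise.
Net moment of known loads = 15.27 N·m counterclockwise.
An unknown mass m at 0.59 m has arm 0.549 m; its moment is m·g·0.549 clockwise.
Balancing moments: m × 10 × 0.549 = 15.27, giving m = 15.27 / (10 × 0.549) = 2.78 kg.

m ≈ 2.78 kg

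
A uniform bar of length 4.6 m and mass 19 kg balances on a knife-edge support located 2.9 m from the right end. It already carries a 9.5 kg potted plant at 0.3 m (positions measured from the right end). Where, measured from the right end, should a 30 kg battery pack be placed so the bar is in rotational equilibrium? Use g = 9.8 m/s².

x ≈ 4.1 m from the right end

About the knife-edge support (at 2.9 m from the right end):
Beam weight: 19 × 9.8 = 186.2 N down at 2.3 m → arm 0.6 m, τ = 186.2 × 0.6 = 111.7 N·m clockwise.
Potted plant: 9.5 × 9.8 = 93.1 N down at 0.3 m → arm 2.6 m, τ = 93.1 × 2.6 = 242.1 N·m clockwise.
Net moment of existing loads = 353.8 N·m clockwise.
The battery pack weighs 30 × 9.8 = 294 N and must supply an equal counterclockwise moment, so its lever arm about the knife-edge support is 353.8 / 294 = 1.2 m.
That puts it at 2.9 + 1.2 = 4.1 m from the right end.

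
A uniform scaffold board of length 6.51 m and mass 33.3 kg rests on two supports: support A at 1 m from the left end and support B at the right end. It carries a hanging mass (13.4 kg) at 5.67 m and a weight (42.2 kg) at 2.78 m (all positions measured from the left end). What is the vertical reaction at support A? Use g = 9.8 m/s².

About support B:
Beam weight: 33.3 × 9.8 = 326.3 N down at 3.255 m → arm 3.255 m, τ = 326.3 × 3.255 = 1062 N·m counterclockwise.
Hanging mass: 13.4 × 9.8 = 131.3 N down at 5.67 m → arm 0.84 m, τ = 131.3 × 0.84 = 110.3 N·m counterclockwise.
Weight: 42.2 × 9.8 = 413.6 N down at 2.78 m → arm 3.73 m, τ = 413.6 × 3.73 = 1543 N·m counterclockwise.
Net load moment about support B = 2715 N·m counterclockwise.
Reaction R at support A is upward at 1 m, arm 5.51 m → moment R × 5.51 clockwise.
For rotational equilibrium, R × 5.51 = 2715, so R = 493 N.

R_A ≈ 493 N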